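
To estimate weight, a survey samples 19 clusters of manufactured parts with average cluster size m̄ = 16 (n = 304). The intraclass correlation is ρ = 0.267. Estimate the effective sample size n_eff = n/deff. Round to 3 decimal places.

60.739

deff = 1 + (16 − 1)·0.267 = 1 + 4.005 = 5.005.
n_eff = 304 / 5.005 = 60.739.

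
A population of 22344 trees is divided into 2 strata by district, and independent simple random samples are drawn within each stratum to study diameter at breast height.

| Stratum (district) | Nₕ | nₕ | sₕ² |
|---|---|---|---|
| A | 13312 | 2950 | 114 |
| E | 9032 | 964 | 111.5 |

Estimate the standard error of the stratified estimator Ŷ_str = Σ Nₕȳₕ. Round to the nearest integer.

3709

Var(Ŷ_str) = Σₕ Nₕ²(1 − fₕ)sₕ²/nₕ.
A: 13312²·(1 − 2950/13312)·114/2950 = 5.3305219 × 10^6.
E: 9032²·(1 − 964/9032)·111.5/964 = 8.4284488 × 10^6.
Sum = 1.3758971 × 10^7.
SE = √(1.3758971 × 10^7) = 3709.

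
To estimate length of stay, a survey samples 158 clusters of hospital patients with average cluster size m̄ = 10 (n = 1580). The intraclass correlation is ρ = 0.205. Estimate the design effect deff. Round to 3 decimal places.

deff = 1 + (10 − 1)·0.205 = 1 + 1.845 = 2.845.

2.845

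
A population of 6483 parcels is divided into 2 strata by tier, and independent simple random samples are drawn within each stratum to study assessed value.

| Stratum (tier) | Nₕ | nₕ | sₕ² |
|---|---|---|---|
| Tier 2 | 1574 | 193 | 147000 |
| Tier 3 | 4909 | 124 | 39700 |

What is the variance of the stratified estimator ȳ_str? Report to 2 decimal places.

Var(ȳ_str) = Σₕ Wₕ²(1 − fₕ)sₕ²/nₕ with Wₕ = Nₕ/N, N = 6483.
Tier 2: Wₕ = 0.24278883; term = 0.24278883²·(1 − 0.12261753)·147000/193 = 39.391851.
Tier 3: Wₕ = 0.75721117; term = 0.75721117²·(1 − 0.02525973)·39700/124 = 178.93354.
Sum = 218.32539.

218.33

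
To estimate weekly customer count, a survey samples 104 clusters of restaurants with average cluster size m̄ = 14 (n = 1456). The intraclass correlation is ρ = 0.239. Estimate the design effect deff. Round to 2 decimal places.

4.11

deff = 1 + (14 − 1)·0.239 = 1 + 3.107 = 4.107.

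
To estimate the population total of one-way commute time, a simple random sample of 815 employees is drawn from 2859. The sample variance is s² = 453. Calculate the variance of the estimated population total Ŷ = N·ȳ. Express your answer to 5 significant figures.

Var(Ŷ) = N²·Var(ȳ) = N²·(1 − n/N)·s²/n.
f = 815/2859 = 0.28506471; Var(ȳ) = 0.71493529·453/815 = 0.39738121.
Var(Ŷ) = 2859² · 0.39738121 = 3.2481467 × 10^6.

3.2481 × 10^6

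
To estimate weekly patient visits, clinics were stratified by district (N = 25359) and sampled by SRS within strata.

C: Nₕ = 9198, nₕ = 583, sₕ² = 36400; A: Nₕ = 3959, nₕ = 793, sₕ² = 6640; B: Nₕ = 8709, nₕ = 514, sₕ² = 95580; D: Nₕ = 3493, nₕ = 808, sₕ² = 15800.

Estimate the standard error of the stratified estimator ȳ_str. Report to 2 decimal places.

Var(ȳ_str) = Σₕ Wₕ²(1 − fₕ)sₕ²/nₕ with Wₕ = Nₕ/N, N = 25359.
C: Wₕ = 0.36271146; term = 0.36271146²·(1 − 0.06338334)·36400/583 = 7.6933815.
A: Wₕ = 0.15611814; term = 0.15611814²·(1 − 0.20030311)·6640/793 = 0.16320259.
B: Wₕ = 0.34342837; term = 0.34342837²·(1 − 0.05901941)·95580/514 = 20.637492.
D: Wₕ = 0.13774202; term = 0.13774202²·(1 − 0.23131978)·15800/808 = 0.28518347.
Sum = 28.77926.
SE = √(28.77926) = 5.36.

5.36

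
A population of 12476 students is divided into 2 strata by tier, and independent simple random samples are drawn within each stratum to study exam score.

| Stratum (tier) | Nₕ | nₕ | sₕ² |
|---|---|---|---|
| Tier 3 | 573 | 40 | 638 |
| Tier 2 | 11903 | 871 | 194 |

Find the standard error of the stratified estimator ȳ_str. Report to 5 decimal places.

Var(ȳ_str) = Σₕ Wₕ²(1 − fₕ)sₕ²/nₕ with Wₕ = Nₕ/N, N = 12476.
Tier 3: Wₕ = 0.04592818; term = 0.04592818²·(1 − 0.06980803)·638/40 = 0.031296213.
Tier 2: Wₕ = 0.95407182; term = 0.95407182²·(1 − 0.07317483)·194/871 = 0.18790725.
Sum = 0.21920346.
SE = √(0.21920346) = 0.46819.

0.46819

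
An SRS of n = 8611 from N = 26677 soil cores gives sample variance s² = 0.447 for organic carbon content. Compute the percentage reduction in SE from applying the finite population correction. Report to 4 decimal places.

17.7071

f = n/N = 8611/26677 = 0.32278742.
SE_no-fpc = √(s²/n) = 0.0072048836; SE_fpc = √((1−f)s²/n) = 0.0059291096.
Ratio = √(1−f) = 0.82292927. Reduction = 100·(1 − 0.82292927) = 17.7071%.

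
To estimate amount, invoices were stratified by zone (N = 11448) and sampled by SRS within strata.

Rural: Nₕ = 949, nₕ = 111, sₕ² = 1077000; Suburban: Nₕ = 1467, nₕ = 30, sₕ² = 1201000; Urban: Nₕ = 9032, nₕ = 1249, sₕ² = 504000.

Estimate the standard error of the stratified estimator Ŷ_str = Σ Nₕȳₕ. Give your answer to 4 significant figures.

347100

Var(Ŷ_str) = Σₕ Nₕ²(1 − fₕ)sₕ²/nₕ.
Rural: 949²·(1 − 111/949)·1077000/111 = 7.7161908 × 10^9.
Suburban: 1467²·(1 − 30/1467)·1201000/30 = 8.4393429 × 10^10.
Urban: 9032²·(1 − 1249/9032)·504000/1249 = 2.8366063 × 10^10.
Sum = 1.2047568 × 10^11.
SE = √(1.2047568 × 10^11) = 347100.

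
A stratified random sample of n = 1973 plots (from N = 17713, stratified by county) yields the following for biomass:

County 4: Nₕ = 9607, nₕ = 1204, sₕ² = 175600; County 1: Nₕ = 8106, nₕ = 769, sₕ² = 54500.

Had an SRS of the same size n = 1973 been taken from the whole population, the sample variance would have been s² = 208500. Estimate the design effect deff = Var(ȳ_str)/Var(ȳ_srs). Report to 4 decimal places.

0.5427

Var(ȳ_str) = Σ Wₕ²(1−fₕ)sₕ²/nₕ with Wₕ = Nₕ/17713:
  County 4: (9607/17713)²·(1−1204/9607)·175600/1204 = 37.526316
  County 1: (8106/17713)²·(1−769/8106)·54500/769 = 13.434176
  → Var(ȳ_str) = 50.960492.
Var(ȳ_srs) = (1 − 1973/17713)·208500/1973 = 93.905619.
deff = 50.960492 / 93.905619 = 0.5427.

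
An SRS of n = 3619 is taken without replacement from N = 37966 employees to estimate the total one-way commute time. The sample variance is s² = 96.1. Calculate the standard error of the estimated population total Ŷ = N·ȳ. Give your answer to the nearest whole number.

Var(Ŷ) = N²·Var(ȳ) = N²·(1 − n/N)·s²/n.
f = 3619/37966 = 0.09532213; Var(ȳ) = 0.90467787·96.1/3619 = 0.024023085.
Var(Ŷ) = 37966² · 0.024023085 = 3.4627287 × 10^7.
SE(Ŷ) = √(3.4627287 × 10^7) = 5884.

5884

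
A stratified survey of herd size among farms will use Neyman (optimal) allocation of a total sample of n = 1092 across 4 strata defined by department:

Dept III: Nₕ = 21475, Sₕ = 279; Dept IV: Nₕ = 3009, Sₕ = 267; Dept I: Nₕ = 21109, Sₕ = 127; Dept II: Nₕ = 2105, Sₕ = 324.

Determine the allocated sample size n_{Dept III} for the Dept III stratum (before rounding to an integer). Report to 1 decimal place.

Neyman allocation: nₕ = n·NₕSₕ / Σⱼ NⱼSⱼ.
Σ NⱼSⱼ = 21475·279 + 3009·267 + 21109·127 + 2105·324 = 1.0157791 × 10^7.
n_{Dept III} = 1092·21475·279 / (1.0157791 × 10^7) = 644.1.

644.1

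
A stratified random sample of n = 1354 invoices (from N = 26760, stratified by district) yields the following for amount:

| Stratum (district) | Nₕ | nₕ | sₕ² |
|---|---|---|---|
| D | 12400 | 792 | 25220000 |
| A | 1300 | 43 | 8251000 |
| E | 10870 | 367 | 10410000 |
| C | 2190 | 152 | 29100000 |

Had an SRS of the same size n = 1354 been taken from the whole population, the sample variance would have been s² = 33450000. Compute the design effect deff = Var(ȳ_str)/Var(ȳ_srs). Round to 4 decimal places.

0.5352

Var(ȳ_str) = Σ Wₕ²(1−fₕ)sₕ²/nₕ with Wₕ = Nₕ/26760:
  D: (12400/26760)²·(1−792/12400)·25220000/792 = 6400.6896
  A: (1300/26760)²·(1−43/1300)·8251000/43 = 437.86935
  E: (10870/26760)²·(1−367/10870)·10410000/367 = 4522.2582
  C: (2190/26760)²·(1−152/2190)·29100000/152 = 1193.2336
  → Var(ȳ_str) = 12554.051.
Var(ȳ_srs) = (1 − 1354/26760)·33450000/1354 = 23454.579.
deff = 12554.051 / 23454.579 = 0.5352.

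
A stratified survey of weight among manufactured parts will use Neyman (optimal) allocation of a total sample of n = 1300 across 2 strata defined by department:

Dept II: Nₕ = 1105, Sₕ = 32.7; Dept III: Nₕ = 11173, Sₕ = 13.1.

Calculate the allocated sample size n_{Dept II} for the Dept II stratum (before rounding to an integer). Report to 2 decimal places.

257.39

Neyman allocation: nₕ = n·NₕSₕ / Σⱼ NⱼSⱼ.
Σ NⱼSⱼ = 1105·32.7 + 11173·13.1 = 182499.8.
n_{Dept II} = 1300·1105·32.7 / 182499.8 = 257.39.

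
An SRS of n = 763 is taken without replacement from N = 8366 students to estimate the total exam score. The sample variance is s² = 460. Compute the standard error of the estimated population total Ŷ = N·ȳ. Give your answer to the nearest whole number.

6193

Var(Ŷ) = N²·Var(ȳ) = N²·(1 − n/N)·s²/n.
f = 763/8366 = 0.09120249; Var(ȳ) = 0.90879751·460/763 = 0.54789889.
Var(Ŷ) = 8366² · 0.54789889 = 3.8347419 × 10^7.
SE(Ŷ) = √(3.8347419 × 10^7) = 6193.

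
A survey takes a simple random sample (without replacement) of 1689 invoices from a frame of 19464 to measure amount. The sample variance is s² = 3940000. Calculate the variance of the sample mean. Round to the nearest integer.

2130

Under SRS without replacement, Var(ȳ) = (1 − f)·s²/n with f = n/N = 1689/19464 = 0.08677559.
Var(ȳ) = (1 − 0.08677559)·3940000/1689 = 0.91322441·2332.7413 = 2130.3163.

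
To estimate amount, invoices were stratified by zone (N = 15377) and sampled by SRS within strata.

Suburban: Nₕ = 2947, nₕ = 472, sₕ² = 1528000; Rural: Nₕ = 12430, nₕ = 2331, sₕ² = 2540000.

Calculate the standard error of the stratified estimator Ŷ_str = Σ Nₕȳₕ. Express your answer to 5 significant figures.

400500

Var(Ŷ_str) = Σₕ Nₕ²(1 − fₕ)sₕ²/nₕ.
Suburban: 2947²·(1 − 472/2947)·1528000/472 = 2.3612213 × 10^10.
Rural: 12430²·(1 − 2331/12430)·2540000/2331 = 1.3678578 × 10^11.
Sum = 1.6039799 × 10^11.
SE = √(1.6039799 × 10^11) = 400500.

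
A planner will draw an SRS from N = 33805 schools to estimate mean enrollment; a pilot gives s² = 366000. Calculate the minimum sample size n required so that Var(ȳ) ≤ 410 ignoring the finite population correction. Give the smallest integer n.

893

Without fpc, n₀ = s²/D = 366000/410 = 892.6829.
Rounding up, n = 893.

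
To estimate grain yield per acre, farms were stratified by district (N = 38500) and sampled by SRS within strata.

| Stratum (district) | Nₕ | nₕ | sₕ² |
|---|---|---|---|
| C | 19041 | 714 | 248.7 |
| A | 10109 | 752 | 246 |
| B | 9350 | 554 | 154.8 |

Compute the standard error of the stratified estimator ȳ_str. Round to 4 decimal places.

Var(ȳ_str) = Σₕ Wₕ²(1 − fₕ)sₕ²/nₕ with Wₕ = Nₕ/N, N = 38500.
C: Wₕ = 0.49457143; term = 0.49457143²·(1 − 0.03749803)·248.7/714 = 0.082004417.
A: Wₕ = 0.26257143; term = 0.26257143²·(1 − 0.07438916)·246/752 = 0.02087568.
B: Wₕ = 0.24285714; term = 0.24285714²·(1 − 0.05925134)·154.8/554 = 0.015503743.
Sum = 0.11838384.
SE = √(0.11838384) = 0.3441.

0.3441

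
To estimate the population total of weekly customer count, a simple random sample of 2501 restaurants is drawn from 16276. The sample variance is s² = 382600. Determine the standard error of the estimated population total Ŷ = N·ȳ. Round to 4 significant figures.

185200

Var(Ŷ) = N²·Var(ȳ) = N²·(1 − n/N)·s²/n.
f = 2501/16276 = 0.15366183; Var(ȳ) = 0.84633817·382600/2501 = 129.4718.
Var(Ŷ) = 16276² · 129.4718 = 3.4298138 × 10^10.
SE(Ŷ) = √(3.4298138 × 10^10) = 185200.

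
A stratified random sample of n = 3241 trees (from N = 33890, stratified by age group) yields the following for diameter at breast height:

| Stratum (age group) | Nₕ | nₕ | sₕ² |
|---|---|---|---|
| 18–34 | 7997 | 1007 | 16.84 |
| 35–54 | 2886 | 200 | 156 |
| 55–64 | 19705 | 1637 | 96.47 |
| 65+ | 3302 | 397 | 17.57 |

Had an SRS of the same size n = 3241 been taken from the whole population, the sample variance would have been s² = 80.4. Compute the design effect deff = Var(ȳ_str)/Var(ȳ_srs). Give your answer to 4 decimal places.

1.1017

Var(ȳ_str) = Σ Wₕ²(1−fₕ)sₕ²/nₕ with Wₕ = Nₕ/33890:
  18–34: (7997/33890)²·(1−1007/7997)·16.84/1007 = 8.1390506 × 10^-4
  35–54: (2886/33890)²·(1−200/2886)·156/200 = 0.0052644596
  55–64: (19705/33890)²·(1−1637/19705)·96.47/1637 = 0.018267831
  65+: (3302/33890)²·(1−397/3302)·17.57/397 = 3.6962499 × 10^-4
  → Var(ȳ_str) = 0.024715821.
Var(ȳ_srs) = (1 − 3241/33890)·80.4/3241 = 0.022434777.
deff = 0.024715821 / 0.022434777 = 1.1017.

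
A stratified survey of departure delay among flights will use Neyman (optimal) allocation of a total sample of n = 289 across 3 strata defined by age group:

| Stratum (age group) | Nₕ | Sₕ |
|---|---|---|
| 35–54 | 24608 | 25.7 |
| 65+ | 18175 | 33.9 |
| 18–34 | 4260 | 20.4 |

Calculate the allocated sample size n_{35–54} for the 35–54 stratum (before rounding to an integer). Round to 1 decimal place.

Neyman allocation: nₕ = n·NₕSₕ / Σⱼ NⱼSⱼ.
Σ NⱼSⱼ = 24608·25.7 + 18175·33.9 + 4260·20.4 = 1.3354621 × 10^6.
n_{35–54} = 289·24608·25.7 / (1.3354621 × 10^6) = 136.9.

136.9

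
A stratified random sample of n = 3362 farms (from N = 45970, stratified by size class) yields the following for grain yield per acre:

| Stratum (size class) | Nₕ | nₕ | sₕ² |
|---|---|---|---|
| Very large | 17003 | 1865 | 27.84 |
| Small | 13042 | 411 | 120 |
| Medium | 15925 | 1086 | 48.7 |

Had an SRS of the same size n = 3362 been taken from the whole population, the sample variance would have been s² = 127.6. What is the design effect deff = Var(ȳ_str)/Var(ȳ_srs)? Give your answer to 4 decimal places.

0.8412

Var(ȳ_str) = Σ Wₕ²(1−fₕ)sₕ²/nₕ with Wₕ = Nₕ/45970:
  Very large: (17003/45970)²·(1−1865/17003)·27.84/1865 = 0.001818174
  Small: (13042/45970)²·(1−411/13042)·120/411 = 0.022760005
  Medium: (15925/45970)²·(1−1086/15925)·48.7/1086 = 0.0050145758
  → Var(ȳ_str) = 0.029592755.
Var(ȳ_srs) = (1 − 3362/45970)·127.6/3362 = 0.035177876.
deff = 0.029592755 / 0.035177876 = 0.8412.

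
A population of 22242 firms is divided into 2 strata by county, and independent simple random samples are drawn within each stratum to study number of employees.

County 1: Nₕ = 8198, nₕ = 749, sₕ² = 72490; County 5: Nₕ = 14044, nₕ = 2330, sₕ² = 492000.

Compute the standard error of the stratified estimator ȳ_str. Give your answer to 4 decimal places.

Var(ȳ_str) = Σₕ Wₕ²(1 − fₕ)sₕ²/nₕ with Wₕ = Nₕ/N, N = 22242.
County 1: Wₕ = 0.36858196; term = 0.36858196²·(1 − 0.09136375)·72490/749 = 11.94688.
County 5: Wₕ = 0.63141804; term = 0.63141804²·(1 − 0.16590715)·492000/2330 = 70.21947.
Sum = 82.16635.
SE = √(82.16635) = 9.0646.

9.0646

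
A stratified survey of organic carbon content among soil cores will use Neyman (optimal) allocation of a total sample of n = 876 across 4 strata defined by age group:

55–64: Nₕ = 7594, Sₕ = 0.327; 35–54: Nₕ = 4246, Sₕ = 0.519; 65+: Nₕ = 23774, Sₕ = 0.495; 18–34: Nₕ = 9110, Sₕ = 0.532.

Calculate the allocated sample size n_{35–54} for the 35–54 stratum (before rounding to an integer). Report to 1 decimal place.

Neyman allocation: nₕ = n·NₕSₕ / Σⱼ NⱼSⱼ.
Σ NⱼSⱼ = 7594·0.327 + 4246·0.519 + 23774·0.495 + 9110·0.532 = 21301.562.
n_{35–54} = 876·4246·0.519 / 21301.562 = 90.6.

90.6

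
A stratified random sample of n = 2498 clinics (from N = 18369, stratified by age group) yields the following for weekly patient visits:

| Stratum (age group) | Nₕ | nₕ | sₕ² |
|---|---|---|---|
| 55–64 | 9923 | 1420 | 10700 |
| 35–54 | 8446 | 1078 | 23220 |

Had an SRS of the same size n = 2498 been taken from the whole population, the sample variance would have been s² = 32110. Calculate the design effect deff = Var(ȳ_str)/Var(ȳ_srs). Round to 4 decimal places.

0.5273

Var(ȳ_str) = Σ Wₕ²(1−fₕ)sₕ²/nₕ with Wₕ = Nₕ/18369:
  55–64: (9923/18369)²·(1−1420/9923)·10700/1420 = 1.8842546
  35–54: (8446/18369)²·(1−1078/8446)·23220/1078 = 3.9725843
  → Var(ȳ_str) = 5.8568389.
Var(ȳ_srs) = (1 − 2498/18369)·32110/2498 = 11.10623.
deff = 5.8568389 / 11.10623 = 0.5273.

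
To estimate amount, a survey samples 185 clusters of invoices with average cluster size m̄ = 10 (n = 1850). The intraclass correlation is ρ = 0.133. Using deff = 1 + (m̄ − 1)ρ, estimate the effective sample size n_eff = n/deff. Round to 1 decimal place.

deff = 1 + (10 − 1)·0.133 = 1 + 1.197 = 2.197.
n_eff = 1850 / 2.197 = 842.1.

842.1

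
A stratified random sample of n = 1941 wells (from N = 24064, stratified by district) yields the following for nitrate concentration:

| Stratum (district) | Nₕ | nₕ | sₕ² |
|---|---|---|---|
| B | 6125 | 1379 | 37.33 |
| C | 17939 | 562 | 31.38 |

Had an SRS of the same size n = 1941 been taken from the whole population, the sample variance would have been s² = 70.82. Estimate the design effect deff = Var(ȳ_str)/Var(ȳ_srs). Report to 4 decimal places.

0.9366

Var(ȳ_str) = Σ Wₕ²(1−fₕ)sₕ²/nₕ with Wₕ = Nₕ/24064:
  B: (6125/24064)²·(1−1379/6125)·37.33/1379 = 0.0013589138
  C: (17939/24064)²·(1−562/17939)·31.38/562 = 0.03005758
  → Var(ȳ_str) = 0.031416494.
Var(ȳ_srs) = (1 − 1941/24064)·70.82/1941 = 0.033543362.
deff = 0.031416494 / 0.033543362 = 0.9366.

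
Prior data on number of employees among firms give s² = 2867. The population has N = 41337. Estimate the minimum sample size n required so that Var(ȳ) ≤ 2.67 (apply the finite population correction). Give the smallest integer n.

Without fpc, n₀ = s²/D = 2867/2.67 = 1073.7828.
With fpc, (1 − n/N)·s²/n ≤ D requires n ≥ n₀/(1 + n₀/N) = 1073.7828/(1 + 1073.7828/41337) = 1046.5961.
Rounding up, n = 1047.

1047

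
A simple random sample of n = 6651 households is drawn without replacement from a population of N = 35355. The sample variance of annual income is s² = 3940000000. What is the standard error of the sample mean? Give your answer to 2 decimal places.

Under SRS without replacement, Var(ȳ) = (1 − f)·s²/n with f = n/N = 6651/35355 = 0.18812049.
Var(ȳ) = (1 − 0.18812049)·3940000000/6651 = 0.81187951·592392.12 = 480951.02.
SE(ȳ) = √(480951.02) = 693.51.

693.51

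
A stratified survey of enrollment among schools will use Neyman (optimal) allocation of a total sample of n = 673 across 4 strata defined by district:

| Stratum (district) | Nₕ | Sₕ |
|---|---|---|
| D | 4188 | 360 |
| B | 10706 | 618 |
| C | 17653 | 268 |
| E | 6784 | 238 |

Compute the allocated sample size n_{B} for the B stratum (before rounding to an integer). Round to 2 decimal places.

Neyman allocation: nₕ = n·NₕSₕ / Σⱼ NⱼSⱼ.
Σ NⱼSⱼ = 4188·360 + 10706·618 + 17653·268 + 6784·238 = 1.4469584 × 10^7.
n_{B} = 673·10706·618 / (1.4469584 × 10^7) = 307.73.

307.73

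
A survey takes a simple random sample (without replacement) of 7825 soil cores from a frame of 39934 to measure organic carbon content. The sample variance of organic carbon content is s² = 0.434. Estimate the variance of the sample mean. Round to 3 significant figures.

Under SRS without replacement, Var(ȳ) = (1 − f)·s²/n with f = n/N = 7825/39934 = 0.19594831.
Var(ȳ) = (1 − 0.19594831)·0.434/7825 = 0.80405169·5.5463259 × 10^-5 = 4.4595327 × 10^-5.

4.46 × 10^-5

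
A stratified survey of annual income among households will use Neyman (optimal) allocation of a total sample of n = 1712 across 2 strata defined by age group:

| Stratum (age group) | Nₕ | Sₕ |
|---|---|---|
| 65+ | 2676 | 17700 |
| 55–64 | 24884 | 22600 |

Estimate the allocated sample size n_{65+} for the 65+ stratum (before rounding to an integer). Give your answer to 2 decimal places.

Neyman allocation: nₕ = n·NₕSₕ / Σⱼ NⱼSⱼ.
Σ NⱼSⱼ = 2676·17700 + 24884·22600 = 6.097436 × 10^8.
n_{65+} = 1712·2676·17700 / (6.097436 × 10^8) = 132.99.

132.99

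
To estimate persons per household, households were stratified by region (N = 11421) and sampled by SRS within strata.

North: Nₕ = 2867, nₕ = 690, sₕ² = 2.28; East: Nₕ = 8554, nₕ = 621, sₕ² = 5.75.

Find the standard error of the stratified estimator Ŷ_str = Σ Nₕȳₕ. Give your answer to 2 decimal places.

Var(Ŷ_str) = Σₕ Nₕ²(1 − fₕ)sₕ²/nₕ.
North: 2867²·(1 − 690/2867)·2.28/690 = 20623.951.
East: 8554²·(1 − 621/8554)·5.75/621 = 628322.98.
Sum = 648946.93.
SE = √(648946.93) = 805.57.

805.57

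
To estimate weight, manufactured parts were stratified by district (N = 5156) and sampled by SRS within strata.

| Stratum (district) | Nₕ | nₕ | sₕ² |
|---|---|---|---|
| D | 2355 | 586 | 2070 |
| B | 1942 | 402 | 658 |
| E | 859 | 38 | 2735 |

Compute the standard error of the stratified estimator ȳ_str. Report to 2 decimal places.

1.63

Var(ȳ_str) = Σₕ Wₕ²(1 − fₕ)sₕ²/nₕ with Wₕ = Nₕ/N, N = 5156.
D: Wₕ = 0.45674942; term = 0.45674942²·(1 − 0.24883227)·2070/586 = 0.55356122.
B: Wₕ = 0.37664856; term = 0.37664856²·(1 − 0.20700309)·658/402 = 0.18413823.
E: Wₕ = 0.16660202; term = 0.16660202²·(1 − 0.04423749)·2735/38 = 1.9093442.
Sum = 2.6470437.
SE = √(2.6470437) = 1.63.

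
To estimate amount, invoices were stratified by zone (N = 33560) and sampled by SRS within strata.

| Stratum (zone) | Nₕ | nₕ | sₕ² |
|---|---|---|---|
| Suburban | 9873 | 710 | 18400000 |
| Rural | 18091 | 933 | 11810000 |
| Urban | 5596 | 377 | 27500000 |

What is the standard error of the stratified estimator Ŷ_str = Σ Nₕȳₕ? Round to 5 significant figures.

Var(Ŷ_str) = Σₕ Nₕ²(1 − fₕ)sₕ²/nₕ.
Suburban: 9873²·(1 − 710/9873)·18400000/710 = 2.3444787 × 10^12.
Rural: 18091²·(1 − 933/18091)·11810000/933 = 3.9291399 × 10^12.
Urban: 5596²·(1 − 377/5596)·27500000/377 = 2.1303764 × 10^12.
Sum = 8.403995 × 10^12.
SE = √(8.403995 × 10^12) = 2.8990 × 10^6.

2.8990 × 10^6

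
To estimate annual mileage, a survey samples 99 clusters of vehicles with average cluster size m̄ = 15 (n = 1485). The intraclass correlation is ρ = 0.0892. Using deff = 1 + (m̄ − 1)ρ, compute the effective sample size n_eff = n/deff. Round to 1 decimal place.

660.4

deff = 1 + (15 − 1)·0.0892 = 1 + 1.2488 = 2.2488.
n_eff = 1485 / 2.2488 = 660.4.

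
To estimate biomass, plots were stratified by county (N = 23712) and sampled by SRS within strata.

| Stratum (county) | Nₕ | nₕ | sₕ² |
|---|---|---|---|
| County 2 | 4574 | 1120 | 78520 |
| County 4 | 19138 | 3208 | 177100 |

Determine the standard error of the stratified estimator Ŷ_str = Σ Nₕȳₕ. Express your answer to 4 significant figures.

133900

Var(Ŷ_str) = Σₕ Nₕ²(1 − fₕ)sₕ²/nₕ.
County 2: 4574²·(1 − 1120/4574)·78520/1120 = 1.1075944 × 10^9.
County 4: 19138²·(1 − 3208/19138)·177100/3208 = 1.6830481 × 10^10.
Sum = 1.7938075 × 10^10.
SE = √(1.7938075 × 10^10) = 133900.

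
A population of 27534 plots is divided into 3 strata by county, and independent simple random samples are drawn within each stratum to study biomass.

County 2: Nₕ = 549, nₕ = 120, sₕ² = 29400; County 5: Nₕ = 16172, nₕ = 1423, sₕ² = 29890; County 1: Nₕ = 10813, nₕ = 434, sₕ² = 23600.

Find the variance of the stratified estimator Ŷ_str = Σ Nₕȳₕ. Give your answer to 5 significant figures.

Var(Ŷ_str) = Σₕ Nₕ²(1 − fₕ)sₕ²/nₕ.
County 2: 549²·(1 − 120/549)·29400/120 = 5.7702645 × 10^7.
County 5: 16172²·(1 − 1423/16172)·29890/1423 = 5.0101107 × 10^9.
County 1: 10813²·(1 − 434/10813)·23600/434 = 6.1027276 × 10^9.
Sum = 1.1170541 × 10^10.

1.1171 × 10^10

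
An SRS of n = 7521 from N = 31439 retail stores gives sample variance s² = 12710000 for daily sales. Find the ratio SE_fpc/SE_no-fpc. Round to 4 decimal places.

0.8722

f = n/N = 7521/31439 = 0.23922517.
SE_no-fpc = √(s²/n) = 41.108817; SE_fpc = √((1−f)s²/n) = 35.8561.
Ratio = √(1−f) = 0.87222407.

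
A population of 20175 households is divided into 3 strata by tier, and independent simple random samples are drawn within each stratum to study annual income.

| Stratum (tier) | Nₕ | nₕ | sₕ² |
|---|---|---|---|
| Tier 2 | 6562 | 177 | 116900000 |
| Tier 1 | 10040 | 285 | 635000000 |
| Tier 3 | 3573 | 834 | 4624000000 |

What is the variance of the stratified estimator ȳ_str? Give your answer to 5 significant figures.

737410

Var(ȳ_str) = Σₕ Wₕ²(1 − fₕ)sₕ²/nₕ with Wₕ = Nₕ/N, N = 20175.
Tier 2: Wₕ = 0.32525403; term = 0.32525403²·(1 − 0.02697348)·116900000/177 = 67984.716.
Tier 1: Wₕ = 0.49764560; term = 0.49764560²·(1 − 0.02838645)·635000000/285 = 536120.93.
Tier 3: Wₕ = 0.17710037; term = 0.17710037²·(1 − 0.23341730)·4624000000/834 = 133306.01.
Sum = 737411.66.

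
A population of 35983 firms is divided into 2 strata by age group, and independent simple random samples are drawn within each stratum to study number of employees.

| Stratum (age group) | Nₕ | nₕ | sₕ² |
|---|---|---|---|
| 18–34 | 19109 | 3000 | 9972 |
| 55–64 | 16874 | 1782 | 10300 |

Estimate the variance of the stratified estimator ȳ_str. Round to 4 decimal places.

1.9271

Var(ȳ_str) = Σₕ Wₕ²(1 − fₕ)sₕ²/nₕ with Wₕ = Nₕ/N, N = 35983.
18–34: Wₕ = 0.53105633; term = 0.53105633²·(1 − 0.15699409)·9972/3000 = 0.79026513.
55–64: Wₕ = 0.46894367; term = 0.46894367²·(1 − 0.10560626)·10300/1782 = 1.1368407.
Sum = 1.9271058.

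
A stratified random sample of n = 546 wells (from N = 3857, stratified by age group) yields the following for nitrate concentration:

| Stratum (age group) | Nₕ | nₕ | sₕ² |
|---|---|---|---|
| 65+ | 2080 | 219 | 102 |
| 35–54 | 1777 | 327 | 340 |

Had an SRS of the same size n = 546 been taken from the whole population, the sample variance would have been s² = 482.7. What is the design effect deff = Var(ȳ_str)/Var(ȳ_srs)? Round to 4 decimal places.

Var(ȳ_str) = Σ Wₕ²(1−fₕ)sₕ²/nₕ with Wₕ = Nₕ/3857:
  65+: (2080/3857)²·(1−219/2080)·102/219 = 0.12118992
  35–54: (1777/3857)²·(1−327/1777)·340/327 = 0.18008905
  → Var(ȳ_str) = 0.30127897.
Var(ȳ_srs) = (1 − 546/3857)·482.7/546 = 0.75891685.
deff = 0.30127897 / 0.75891685 = 0.3970.

0.3970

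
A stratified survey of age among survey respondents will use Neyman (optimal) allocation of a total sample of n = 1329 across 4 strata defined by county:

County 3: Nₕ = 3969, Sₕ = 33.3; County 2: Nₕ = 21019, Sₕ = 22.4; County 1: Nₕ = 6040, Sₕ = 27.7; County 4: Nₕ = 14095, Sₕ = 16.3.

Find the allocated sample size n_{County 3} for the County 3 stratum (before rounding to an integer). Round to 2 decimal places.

175.64

Neyman allocation: nₕ = n·NₕSₕ / Σⱼ NⱼSⱼ.
Σ NⱼSⱼ = 3969·33.3 + 21019·22.4 + 6040·27.7 + 14095·16.3 = 1.0000498 × 10^6.
n_{County 3} = 1329·3969·33.3 / (1.0000498 × 10^6) = 175.64.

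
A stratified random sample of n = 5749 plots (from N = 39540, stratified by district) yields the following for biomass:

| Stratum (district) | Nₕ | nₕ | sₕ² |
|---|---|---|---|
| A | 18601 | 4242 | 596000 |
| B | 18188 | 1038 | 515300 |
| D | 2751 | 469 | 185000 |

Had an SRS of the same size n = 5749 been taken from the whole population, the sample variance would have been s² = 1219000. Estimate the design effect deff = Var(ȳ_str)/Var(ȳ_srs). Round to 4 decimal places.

0.6878

Var(ȳ_str) = Σ Wₕ²(1−fₕ)sₕ²/nₕ with Wₕ = Nₕ/39540:
  A: (18601/39540)²·(1−4242/18601)·596000/4242 = 24.002847
  B: (18188/39540)²·(1−1038/18188)·515300/1038 = 99.046362
  D: (2751/39540)²·(1−469/2751)·185000/469 = 1.5839147
  → Var(ȳ_str) = 124.63312.
Var(ȳ_srs) = (1 − 5749/39540)·1219000/5749 = 181.20734.
deff = 124.63312 / 181.20734 = 0.6878.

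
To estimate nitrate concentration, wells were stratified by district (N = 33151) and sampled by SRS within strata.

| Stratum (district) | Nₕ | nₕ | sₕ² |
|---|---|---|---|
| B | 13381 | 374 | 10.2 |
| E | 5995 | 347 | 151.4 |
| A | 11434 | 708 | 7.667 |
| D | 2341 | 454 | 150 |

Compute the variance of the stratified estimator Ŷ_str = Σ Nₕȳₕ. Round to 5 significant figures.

Var(Ŷ_str) = Σₕ Nₕ²(1 − fₕ)sₕ²/nₕ.
B: 13381²·(1 − 374/13381)·10.2/374 = 4.7467273 × 10^6.
E: 5995²·(1 − 347/5995)·151.4/347 = 1.4773394 × 10^7.
A: 11434²·(1 − 708/11434)·7.667/708 = 1.3280921 × 10^6.
D: 2341²·(1 − 454/2341)·150/454 = 1.4595155 × 10^6.
Sum = 2.2307729 × 10^7.

2.2308 × 10^7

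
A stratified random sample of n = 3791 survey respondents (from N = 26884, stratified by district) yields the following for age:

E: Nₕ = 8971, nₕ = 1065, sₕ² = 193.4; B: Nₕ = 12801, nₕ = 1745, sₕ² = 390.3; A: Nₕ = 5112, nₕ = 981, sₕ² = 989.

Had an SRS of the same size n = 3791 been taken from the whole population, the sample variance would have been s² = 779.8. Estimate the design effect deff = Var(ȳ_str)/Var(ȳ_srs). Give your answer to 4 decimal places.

0.5154

Var(ȳ_str) = Σ Wₕ²(1−fₕ)sₕ²/nₕ with Wₕ = Nₕ/26884:
  E: (8971/26884)²·(1−1065/8971)·193.4/1065 = 0.017820372
  B: (12801/26884)²·(1−1745/12801)·390.3/1745 = 0.043798302
  A: (5112/26884)²·(1−981/5112)·989/981 = 0.029456799
  → Var(ȳ_str) = 0.091075473.
Var(ȳ_srs) = (1 − 3791/26884)·779.8/3791 = 0.1766916.
deff = 0.091075473 / 0.1766916 = 0.5154.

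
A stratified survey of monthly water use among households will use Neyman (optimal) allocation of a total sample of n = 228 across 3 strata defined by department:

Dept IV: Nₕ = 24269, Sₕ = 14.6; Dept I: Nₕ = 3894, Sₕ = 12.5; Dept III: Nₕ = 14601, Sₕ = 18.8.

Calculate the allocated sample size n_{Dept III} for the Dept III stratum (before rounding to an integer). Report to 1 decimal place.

Neyman allocation: nₕ = n·NₕSₕ / Σⱼ NⱼSⱼ.
Σ NⱼSⱼ = 24269·14.6 + 3894·12.5 + 14601·18.8 = 677501.2.
n_{Dept III} = 228·14601·18.8 / 677501.2 = 92.4.

92.4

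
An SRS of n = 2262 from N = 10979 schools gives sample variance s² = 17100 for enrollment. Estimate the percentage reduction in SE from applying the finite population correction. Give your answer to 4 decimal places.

10.8950

f = n/N = 2262/10979 = 0.20602969.
SE_no-fpc = √(s²/n) = 2.7494875; SE_fpc = √((1−f)s²/n) = 2.4499312.
Ratio = √(1−f) = 0.89105011. Reduction = 100·(1 − 0.89105011) = 10.8950%.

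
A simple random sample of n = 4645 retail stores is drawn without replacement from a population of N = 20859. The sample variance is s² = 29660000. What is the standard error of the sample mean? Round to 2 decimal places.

Under SRS without replacement, Var(ȳ) = (1 − f)·s²/n with f = n/N = 4645/20859 = 0.22268565.
Var(ȳ) = (1 − 0.22268565)·29660000/4645 = 0.77731435·6385.3606 = 4963.4324.
SE(ȳ) = √(4963.4324) = 70.45.

70.45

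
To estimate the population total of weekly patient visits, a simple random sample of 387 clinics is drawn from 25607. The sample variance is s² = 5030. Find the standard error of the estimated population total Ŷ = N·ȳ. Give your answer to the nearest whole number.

91618

Var(Ŷ) = N²·Var(ȳ) = N²·(1 − n/N)·s²/n.
f = 387/25607 = 0.01511306; Var(ȳ) = 0.98488694·5030/387 = 12.800985.
Var(Ŷ) = 25607² · 12.800985 = 8.393842 × 10^9.
SE(Ŷ) = √(8.393842 × 10^9) = 91618.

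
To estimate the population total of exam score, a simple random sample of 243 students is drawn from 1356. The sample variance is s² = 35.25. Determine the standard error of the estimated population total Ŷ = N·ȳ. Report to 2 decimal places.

Var(Ŷ) = N²·Var(ȳ) = N²·(1 − n/N)·s²/n.
f = 243/1356 = 0.17920354; Var(ȳ) = 0.82079646·35.25/243 = 0.11906615.
Var(Ŷ) = 1356² · 0.11906615 = 218931.22.
SE(Ŷ) = √(218931.22) = 467.90.

467.90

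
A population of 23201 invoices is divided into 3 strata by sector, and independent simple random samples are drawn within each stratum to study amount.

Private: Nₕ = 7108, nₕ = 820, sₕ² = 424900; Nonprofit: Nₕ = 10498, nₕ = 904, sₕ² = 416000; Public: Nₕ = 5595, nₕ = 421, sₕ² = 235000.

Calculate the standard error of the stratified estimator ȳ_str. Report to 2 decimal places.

Var(ȳ_str) = Σₕ Wₕ²(1 − fₕ)sₕ²/nₕ with Wₕ = Nₕ/N, N = 23201.
Private: Wₕ = 0.30636610; term = 0.30636610²·(1 − 0.11536297)·424900/820 = 43.024856.
Nonprofit: Wₕ = 0.45248050; term = 0.45248050²·(1 − 0.08611164)·416000/904 = 86.102899.
Public: Wₕ = 0.24115340; term = 0.24115340²·(1 − 0.07524576)·235000/421 = 30.019183.
Sum = 159.14694.
SE = √(159.14694) = 12.62.

12.62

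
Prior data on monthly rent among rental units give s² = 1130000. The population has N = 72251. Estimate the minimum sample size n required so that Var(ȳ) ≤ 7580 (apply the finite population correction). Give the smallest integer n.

Without fpc, n₀ = s²/D = 1130000/7580 = 149.0765.
With fpc, (1 − n/N)·s²/n ≤ D requires n ≥ n₀/(1 + n₀/N) = 149.0765/(1 + 149.0765/72251) = 148.7695.
Rounding up, n = 149.

149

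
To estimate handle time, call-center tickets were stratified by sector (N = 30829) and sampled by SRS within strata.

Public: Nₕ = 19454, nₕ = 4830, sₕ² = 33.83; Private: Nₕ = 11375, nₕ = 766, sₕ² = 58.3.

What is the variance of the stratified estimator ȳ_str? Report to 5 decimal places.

0.01176

Var(ȳ_str) = Σₕ Wₕ²(1 − fₕ)sₕ²/nₕ with Wₕ = Nₕ/N, N = 30829.
Public: Wₕ = 0.63102923; term = 0.63102923²·(1 − 0.24827799)·33.83/4830 = 0.0020965783.
Private: Wₕ = 0.36897077; term = 0.36897077²·(1 − 0.06734066)·58.3/766 = 0.009663774.
Sum = 0.011760352.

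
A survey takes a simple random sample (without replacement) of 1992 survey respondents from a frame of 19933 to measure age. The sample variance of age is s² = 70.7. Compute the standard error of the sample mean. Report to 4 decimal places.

Under SRS without replacement, Var(ȳ) = (1 − f)·s²/n with f = n/N = 1992/19933 = 0.09993478.
Var(ȳ) = (1 − 0.09993478)·70.7/1992 = 0.90006522·0.035491968 = 0.031945086.
SE(ȳ) = √(0.031945086) = 0.1787.

0.1787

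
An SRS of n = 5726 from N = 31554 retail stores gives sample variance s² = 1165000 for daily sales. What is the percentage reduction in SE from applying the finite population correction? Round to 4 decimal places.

9.5272

f = n/N = 5726/31554 = 0.18146669.
SE_no-fpc = √(s²/n) = 14.263867; SE_fpc = √((1−f)s²/n) = 12.904925.
Ratio = √(1−f) = 0.90472831. Reduction = 100·(1 − 0.90472831) = 9.5272%.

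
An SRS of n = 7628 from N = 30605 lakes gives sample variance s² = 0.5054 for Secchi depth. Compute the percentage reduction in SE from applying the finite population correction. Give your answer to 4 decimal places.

13.3536

f = n/N = 7628/30605 = 0.24924032.
SE_no-fpc = √(s²/n) = 0.0081397727; SE_fpc = √((1−f)s²/n) = 0.0070528191.
Ratio = √(1−f) = 0.86646389. Reduction = 100·(1 − 0.86646389) = 13.3536%.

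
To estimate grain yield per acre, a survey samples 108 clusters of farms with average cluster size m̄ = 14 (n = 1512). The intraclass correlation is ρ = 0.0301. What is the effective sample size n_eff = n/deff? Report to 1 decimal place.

1086.8

deff = 1 + (14 − 1)·0.0301 = 1 + 0.3913 = 1.3913.
n_eff = 1512 / 1.3913 = 1086.8.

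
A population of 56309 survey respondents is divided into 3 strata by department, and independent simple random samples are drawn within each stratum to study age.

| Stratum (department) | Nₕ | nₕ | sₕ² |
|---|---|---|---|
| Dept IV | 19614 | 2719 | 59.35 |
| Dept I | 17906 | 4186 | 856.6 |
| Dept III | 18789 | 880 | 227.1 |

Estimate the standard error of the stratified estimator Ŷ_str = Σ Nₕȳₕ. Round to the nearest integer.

12014

Var(Ŷ_str) = Σₕ Nₕ²(1 − fₕ)sₕ²/nₕ.
Dept IV: 19614²·(1 − 2719/19614)·59.35/2719 = 7.2332901 × 10^6.
Dept I: 17906²·(1 − 4186/17906)·856.6/4186 = 5.0272622 × 10^7.
Dept III: 18789²·(1 − 880/18789)·227.1/880 = 8.6837931 × 10^7.
Sum = 1.4434384 × 10^8.
SE = √(1.4434384 × 10^8) = 12014.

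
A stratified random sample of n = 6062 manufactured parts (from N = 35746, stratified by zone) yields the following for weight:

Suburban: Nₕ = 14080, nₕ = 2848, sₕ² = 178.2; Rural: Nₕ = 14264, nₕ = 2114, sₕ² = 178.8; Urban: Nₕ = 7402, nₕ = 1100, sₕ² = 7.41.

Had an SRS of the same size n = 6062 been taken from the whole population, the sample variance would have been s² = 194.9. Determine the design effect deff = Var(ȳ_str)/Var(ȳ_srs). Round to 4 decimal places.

0.7289

Var(ȳ_str) = Σ Wₕ²(1−fₕ)sₕ²/nₕ with Wₕ = Nₕ/35746:
  Suburban: (14080/35746)²·(1−2848/14080)·178.2/2848 = 0.0077441287
  Rural: (14264/35746)²·(1−2114/14264)·178.8/2114 = 0.011471633
  Urban: (7402/35746)²·(1−1100/7402)·7.41/1100 = 2.4592241 × 10^-4
  → Var(ȳ_str) = 0.019461684.
Var(ȳ_srs) = (1 − 6062/35746)·194.9/6062 = 0.026698747.
deff = 0.019461684 / 0.026698747 = 0.7289.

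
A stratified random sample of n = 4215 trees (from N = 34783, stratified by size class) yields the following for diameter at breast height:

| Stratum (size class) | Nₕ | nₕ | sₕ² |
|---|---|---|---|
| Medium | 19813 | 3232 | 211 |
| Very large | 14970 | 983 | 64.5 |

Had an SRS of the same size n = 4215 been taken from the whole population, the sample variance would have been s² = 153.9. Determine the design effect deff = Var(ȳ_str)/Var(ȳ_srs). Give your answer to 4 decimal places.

0.9064

Var(ȳ_str) = Σ Wₕ²(1−fₕ)sₕ²/nₕ with Wₕ = Nₕ/34783:
  Medium: (19813/34783)²·(1−3232/19813)·211/3232 = 0.017727112
  Very large: (14970/34783)²·(1−983/14970)·64.5/983 = 0.01135582
  → Var(ȳ_str) = 0.029082932.
Var(ȳ_srs) = (1 − 4215/34783)·153.9/4215 = 0.03208788.
deff = 0.029082932 / 0.03208788 = 0.9064.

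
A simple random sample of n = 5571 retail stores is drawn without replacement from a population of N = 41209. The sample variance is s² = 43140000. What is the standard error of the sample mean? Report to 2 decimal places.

Under SRS without replacement, Var(ȳ) = (1 − f)·s²/n with f = n/N = 5571/41209 = 0.13518892.
Var(ȳ) = (1 − 0.13518892)·43140000/5571 = 0.86481108·7743.6726 = 6696.8139.
SE(ȳ) = √(6696.8139) = 81.83.

81.83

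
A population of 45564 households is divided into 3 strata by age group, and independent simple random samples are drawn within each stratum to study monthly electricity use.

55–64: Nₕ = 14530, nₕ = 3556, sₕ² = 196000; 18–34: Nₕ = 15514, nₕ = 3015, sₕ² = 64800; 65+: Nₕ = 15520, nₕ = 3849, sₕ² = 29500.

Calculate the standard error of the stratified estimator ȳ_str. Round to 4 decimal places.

Var(ȳ_str) = Σₕ Wₕ²(1 − fₕ)sₕ²/nₕ with Wₕ = Nₕ/N, N = 45564.
55–64: Wₕ = 0.31889211; term = 0.31889211²·(1 − 0.24473503)·196000/3556 = 4.233321.
18–34: Wₕ = 0.34048810; term = 0.34048810²·(1 − 0.19434060)·64800/3015 = 2.0074422.
65+: Wₕ = 0.34061979; term = 0.34061979²·(1 − 0.24800258)·29500/3849 = 0.66869828.
Sum = 6.9094615.
SE = √(6.9094615) = 2.6286.

2.6286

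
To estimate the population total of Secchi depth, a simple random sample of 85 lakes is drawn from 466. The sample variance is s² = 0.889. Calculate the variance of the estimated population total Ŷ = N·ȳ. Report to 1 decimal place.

1856.9

Var(Ŷ) = N²·Var(ȳ) = N²·(1 − n/N)·s²/n.
f = 85/466 = 0.18240343; Var(ȳ) = 0.81759657·0.889/85 = 0.0085510982.
Var(Ŷ) = 466² · 0.0085510982 = 1856.9223.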